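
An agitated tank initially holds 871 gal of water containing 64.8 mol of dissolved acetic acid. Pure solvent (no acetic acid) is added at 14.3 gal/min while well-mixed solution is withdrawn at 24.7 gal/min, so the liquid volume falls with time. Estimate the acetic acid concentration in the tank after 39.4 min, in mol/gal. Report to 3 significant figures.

Total volume: dV/dt = Q_in − Q_out = -10.400 gal/min, so V(t) = 871 − 10.400 t and V(39.4) = 461.24 gal.
No acetic acid enters, so dm/dt = −Q_out · (m/V).
Separate: dm/m = −Q_out dt/V(t) ⇒ ln(m/m₀) = −(Q_out/(Q_in−Q_out)) ln(V/V₀).
m = m₀ (V₀/V)^(Q_out/(Q_in−Q_out)) = 64.8 × (871/461.24)^(-2.3750) = 14.317 mol.
C = m/V = 14.317/461.24 = 0.031041 mol/gal.

0.0310 mol/gal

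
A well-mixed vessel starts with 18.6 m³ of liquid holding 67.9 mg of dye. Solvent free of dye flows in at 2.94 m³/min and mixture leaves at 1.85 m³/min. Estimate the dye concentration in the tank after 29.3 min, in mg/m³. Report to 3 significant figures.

0.246 mg/m³

Let m(t) be the amount of dye. Volume: V(t) = V₀ + (Q_in − Q_out) t = 18.6 + 1.0900 t; V(29.3) = 50.537 m³.
Species balance (pure solvent in): dm/dt = −Q_out · m/V(t).
dm/m = −Q_out dt/(V₀ + 1.0900 t); integrating gives ln(m/m₀) = −(Q_out/(Q_in−Q_out)) ln(V/V₀).
m = m₀ (V₀/V)^(Q_out/(Q_in−Q_out)) = 67.9 × (18.6/50.537)^(1.6972) = 12.448 mg.
C = m/V = 12.448/50.537 = 0.24632 mg/m³.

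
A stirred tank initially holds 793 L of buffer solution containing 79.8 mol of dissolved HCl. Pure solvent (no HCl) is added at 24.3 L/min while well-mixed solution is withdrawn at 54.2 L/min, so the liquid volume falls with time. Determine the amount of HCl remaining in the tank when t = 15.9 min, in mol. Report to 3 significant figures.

15.2 mol

Let m(t) be the amount of HCl. Volume: V(t) = V₀ + (Q_in − Q_out) t = 793 − 29.900 t; V(15.9) = 317.59 L.
Species balance (pure solvent in): dm/dt = −Q_out · m/V(t).
dm/m = −Q_out dt/(V₀ − 29.900 t); integrating gives ln(m/m₀) = −(Q_out/(Q_in−Q_out)) ln(V/V₀).
m = m₀ (V₀/V)^(Q_out/(Q_in−Q_out)) = 79.8 × (793/317.59)^(-1.8127) = 15.192 mol.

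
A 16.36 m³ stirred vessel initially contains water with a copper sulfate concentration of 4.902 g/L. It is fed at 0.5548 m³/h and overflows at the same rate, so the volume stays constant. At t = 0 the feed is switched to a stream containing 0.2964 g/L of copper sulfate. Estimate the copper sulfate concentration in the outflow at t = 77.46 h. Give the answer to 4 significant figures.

Unsteady species balance (constant V, well mixed): V dC/dt = Q(C_in − C).
Time constant τ = V/Q = 16.36/0.5548 = 29.4881 h.
Solution: C(t) = C_in + (C₀ − C_in) e^(−t/τ).
C(77.46) = 0.2964 + (4.902 − 0.2964)·e^(−77.46/29.4881) = 0.2964 + (4.60560)·0.0723079 = 0.629421 g/L.

0.6294 g/L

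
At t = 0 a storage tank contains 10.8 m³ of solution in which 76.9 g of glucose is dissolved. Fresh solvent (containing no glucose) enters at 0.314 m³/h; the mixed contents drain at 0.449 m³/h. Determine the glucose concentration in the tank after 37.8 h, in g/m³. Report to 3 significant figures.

1.61 g/m³

Let m(t) be the amount of glucose. Volume: V(t) = V₀ + (Q_in − Q_out) t = 10.8 − 0.13500 t; V(37.8) = 5.6970 m³.
No glucose enters, so dm/dt = −Q_out · (m/V).
Separate: dm/m = −Q_out dt/V(t) ⇒ ln(m/m₀) = −(Q_out/(Q_in−Q_out)) ln(V/V₀).
m = m₀ (V₀/V)^(Q_out/(Q_in−Q_out)) = 76.9 × (10.8/5.6970)^(-3.3259) = 9.1634 g.
C = m/V = 9.1634/5.6970 = 1.6085 g/m³.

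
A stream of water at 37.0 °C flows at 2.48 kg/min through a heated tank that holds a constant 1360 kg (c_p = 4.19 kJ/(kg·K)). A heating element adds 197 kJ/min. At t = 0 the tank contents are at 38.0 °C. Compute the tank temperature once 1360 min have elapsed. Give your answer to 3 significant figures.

54.5 °C

Energy balance: M c_p dT/dt = ṁ c_p (T_in − T) + 197.
τ = M/ṁ = 548.39 min; T_ss = T_in + Q̇/(ṁ c_p) = 37.0 + 197/(2.48·4.19) = 55.958 °C.
This is linear first-order; T(t) = T_ss + (T₀ − T_ss) e^(−t/τ).
T(1360) = 55.958 + (-17.958)·e^(−1360/548.39) = 55.958 + (-17.958)·0.083743 = 54.454 °C.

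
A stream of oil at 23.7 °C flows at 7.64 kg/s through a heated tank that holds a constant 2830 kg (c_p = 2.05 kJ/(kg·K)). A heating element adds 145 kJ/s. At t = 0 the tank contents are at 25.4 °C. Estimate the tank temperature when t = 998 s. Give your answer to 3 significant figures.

Heat balance on the well-mixed liquid: M c_p dT/dt = ṁ c_p (T_in − T) + 145.
Rearrange: dT/dt = (T_ss − T)/τ with τ = M/ṁ = 370.42 s and T_ss = T_in + Q̇/(ṁ c_p) = 32.958 °C.
T approaches T_ss exponentially: T(t) = T_ss + (T₀ − T_ss) e^(−t/τ).
T(998) = 32.958 + (-7.5581)·e^(−998/370.42) = 32.958 + (-7.5581)·0.067593 = 32.447 °C.

32.4 °C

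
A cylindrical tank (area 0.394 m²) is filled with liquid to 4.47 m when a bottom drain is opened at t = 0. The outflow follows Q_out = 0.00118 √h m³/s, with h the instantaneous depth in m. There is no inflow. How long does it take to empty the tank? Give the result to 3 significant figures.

1410 s

A dh/dt = −Q_out = −0.00118 √h.
Separate and integrate: 2(√h − √h₀) = −(0.00118/A) t.
Tank is empty when √h = 0: t_empty = 2A√h₀/0.00118.
t_empty = 2·0.394·√4.47/0.00118 = 0.78800·2.1142/0.00118 = 1411.9 s.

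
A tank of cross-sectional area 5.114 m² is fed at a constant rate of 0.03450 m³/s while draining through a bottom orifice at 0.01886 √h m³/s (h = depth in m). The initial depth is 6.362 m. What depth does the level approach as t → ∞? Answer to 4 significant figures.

A dh/dt = Q_in − 0.01886 √h. Steady state requires inflow = outflow:
Q_in = 0.01886 √h_ss ⇒ √h_ss = 0.03450/0.01886 = 1.82927.
h_ss = 1.82927² = 3.34622 m. (Since h₀ = 6.362 m > h_ss, the level will fall toward this value.)

3.346 m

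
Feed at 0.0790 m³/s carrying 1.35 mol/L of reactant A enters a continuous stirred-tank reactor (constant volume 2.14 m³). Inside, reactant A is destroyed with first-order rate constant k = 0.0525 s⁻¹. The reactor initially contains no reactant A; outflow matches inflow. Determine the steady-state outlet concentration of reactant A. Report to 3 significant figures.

0.557 mol/L

Accumulation = in − out − consumed: V dC/dt = Q C_in − Q C − k V C.
At steady state: 0 = Q C_in − (Q + kV) C_ss, so C_ss = Q C_in/(Q + kV).
C_ss = 0.0790·1.35/(0.0790 + 0.0525·2.14) = 0.10665/0.19135 = 0.55736 mol/L.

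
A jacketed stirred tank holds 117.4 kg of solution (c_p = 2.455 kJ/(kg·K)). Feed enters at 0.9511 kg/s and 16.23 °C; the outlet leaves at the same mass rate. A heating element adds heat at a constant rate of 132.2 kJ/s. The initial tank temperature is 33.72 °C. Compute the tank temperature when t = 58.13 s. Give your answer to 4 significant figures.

48.42 °C

Unsteady energy balance on the tank contents: M c_p dT/dt = ṁ c_p (T_in − T) + 132.2.
Rearrange: dT/dt = (T_ss − T)/τ with τ = M/ṁ = 123.436 s and T_ss = T_in + Q̇/(ṁ c_p) = 72.8479 °C.
Solution: T(t) = T_ss + (T₀ − T_ss) e^(−t/τ).
T(58.13) = 72.8479 + (-39.1279)·e^(−58.13/123.436) = 72.8479 + (-39.1279)·0.624420 = 48.4157 °C.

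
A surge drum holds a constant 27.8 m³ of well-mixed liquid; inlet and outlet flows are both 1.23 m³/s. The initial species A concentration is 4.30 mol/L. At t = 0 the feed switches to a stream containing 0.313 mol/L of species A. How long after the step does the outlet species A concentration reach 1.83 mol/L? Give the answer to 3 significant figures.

Species balance: V dC/dt = Q(C_in − C) ⇒ τ = V/Q = 22.602 s.
C(t) = C_in + (C₀ − C_in) e^(−t/τ). Set C = 1.83 and solve for t:
e^(−t/τ) = (C − C_in)/(C₀ − C_in) = (1.83 − 0.313)/(4.30 − 0.313) = 0.38049
t = −τ ln(…) = 22.602 × 0.96630 = 21.840 s.

21.8 s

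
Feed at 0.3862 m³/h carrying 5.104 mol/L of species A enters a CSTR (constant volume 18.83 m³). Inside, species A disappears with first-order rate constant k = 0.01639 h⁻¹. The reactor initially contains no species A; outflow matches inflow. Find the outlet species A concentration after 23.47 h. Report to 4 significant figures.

1.644 mol/L

V dC/dt = Q(C_in − C) − k V C.
dC/dt = (Q/V) C_in − (Q/V + k) C; effective rate a = Q/V + k = 0.0205098 + 0.01639 = 0.0368998 h⁻¹.
C_ss = Q C_in/(Q + kV) = 2.83693 mol/L; C(t) = C_ss + (C₀ − C_ss) e^(−a t).
C(23.47) = 2.83693 + (-2.83693)·e^(−0.0368998·23.47) = 2.83693 + (-2.83693)·0.420614 = 1.64368 mol/L.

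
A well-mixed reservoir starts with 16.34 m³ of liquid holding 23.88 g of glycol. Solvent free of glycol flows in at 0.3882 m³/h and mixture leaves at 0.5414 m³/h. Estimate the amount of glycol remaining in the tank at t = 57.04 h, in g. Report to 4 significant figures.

1.598 g

Let m(t) be the amount of glycol. Volume: V(t) = V₀ + (Q_in − Q_out) t = 16.34 − 0.153200 t; V(57.04) = 7.60147 m³.
Solute balance: dm/dt = 0 − Q_out C = −Q_out m/V(t).
Separate: dm/m = −Q_out dt/V(t) ⇒ ln(m/m₀) = −(Q_out/(Q_in−Q_out)) ln(V/V₀).
m = m₀ (V₀/V)^(Q_out/(Q_in−Q_out)) = 23.88 × (16.34/7.60147)^(-3.53394) = 1.59777 g.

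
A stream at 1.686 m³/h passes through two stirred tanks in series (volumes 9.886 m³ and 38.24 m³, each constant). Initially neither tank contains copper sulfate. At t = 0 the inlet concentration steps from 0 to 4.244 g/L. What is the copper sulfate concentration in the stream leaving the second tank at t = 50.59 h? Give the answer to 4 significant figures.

3.629 g/L

Time constants: τᵢ = Vᵢ/Q for each well-mixed tank.
τ₁ = 9.886/1.686 = 5.86358 h; τ₂ = 38.24/1.686 = 22.6809 h.
Solving the cascade with C₁(0)=C₂(0)=0 gives C₂(t) = C_in[1 − (τ₁ e^(−t/τ₁) − τ₂ e^(−t/τ₂))/(τ₁ − τ₂)].
At t = 50.59: e^(−t/τ₁) = 0.000179053, e^(−t/τ₂) = 0.107473.
C₂ = 4.244·[1 − (5.86358·0.000179053 − 22.6809·0.107473)/(-16.8173)] = 4.244·0.855117 = 3.62912 g/L.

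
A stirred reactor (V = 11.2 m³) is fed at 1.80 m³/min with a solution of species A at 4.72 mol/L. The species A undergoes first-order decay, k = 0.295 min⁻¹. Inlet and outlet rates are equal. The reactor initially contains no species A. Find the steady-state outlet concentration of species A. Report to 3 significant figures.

Species balance: V dC/dt = Q C_in − Q C − k V C.
At steady state: 0 = Q C_in − (Q + kV) C_ss, so C_ss = Q C_in/(Q + kV).
C_ss = 1.80·4.72/(1.80 + 0.295·11.2) = 8.4960/5.1040 = 1.6646 mol/L.

1.66 mol/L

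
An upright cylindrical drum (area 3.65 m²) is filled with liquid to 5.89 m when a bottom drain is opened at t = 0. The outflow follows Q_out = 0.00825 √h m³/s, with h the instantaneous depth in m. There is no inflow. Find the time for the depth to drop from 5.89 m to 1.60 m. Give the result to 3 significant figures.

With no inflow, A dh/dt = −0.00825 √h.
Separate and integrate: 2(√h − √h₀) = −(0.00825/A) t.
t = 2A(√h₀ − √h)/0.00825 = 2·3.65·(√5.89 − √1.60)/0.00825
  = 7.3000 × (2.4269 − 1.2649) / 0.00825 = 1028.2 s.

1030 s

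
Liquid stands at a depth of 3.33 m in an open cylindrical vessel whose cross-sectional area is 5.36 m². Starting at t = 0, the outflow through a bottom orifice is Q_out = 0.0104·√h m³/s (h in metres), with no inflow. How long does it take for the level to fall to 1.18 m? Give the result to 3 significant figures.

761 s

With no inflow, A dh/dt = −0.0104 √h.
Separate and integrate: 2(√h − √h₀) = −(0.0104/A) t.
t = 2A(√h₀ − √h)/0.0104 = 2·5.36·(√3.33 − √1.18)/0.0104
  = 10.720 × (1.8248 − 1.0863) / 0.0104 = 761.28 s.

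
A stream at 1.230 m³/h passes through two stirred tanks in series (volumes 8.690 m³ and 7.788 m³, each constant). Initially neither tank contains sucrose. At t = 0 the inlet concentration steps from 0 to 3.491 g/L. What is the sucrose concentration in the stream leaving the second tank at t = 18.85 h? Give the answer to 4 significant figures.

2.693 g/L

Each tank obeys Vᵢ dCᵢ/dt = Q(Cᵢ₋₁ − Cᵢ), so τᵢ = Vᵢ/Q.
τ₁ = 8.690/1.230 = 7.06504 h; τ₂ = 7.788/1.230 = 6.33171 h.
Solving the cascade with C₁(0)=C₂(0)=0 gives C₂(t) = C_in[1 − (τ₁ e^(−t/τ₁) − τ₂ e^(−t/τ₂))/(τ₁ − τ₂)].
At t = 18.85: e^(−t/τ₁) = 0.0693862, e^(−t/τ₂) = 0.0509414.
C₂ = 3.491·[1 − (7.06504·0.0693862 − 6.33171·0.0509414)/(0.733333)] = 3.491·0.771358 = 2.69281 g/L.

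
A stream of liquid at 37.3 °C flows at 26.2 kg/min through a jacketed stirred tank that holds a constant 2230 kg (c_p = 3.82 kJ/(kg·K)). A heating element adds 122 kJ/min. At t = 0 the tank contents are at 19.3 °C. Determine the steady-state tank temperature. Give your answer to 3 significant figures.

First-law balance (no shaft work): M c_p dT/dt = ṁ c_p (T_in − T) + 122.
At steady state dT/dt = 0 ⇒ T_ss = T_in + Q̇/(ṁ c_p) = 37.3 + 122/(26.2·3.82) = 38.519 °C.

38.5 °C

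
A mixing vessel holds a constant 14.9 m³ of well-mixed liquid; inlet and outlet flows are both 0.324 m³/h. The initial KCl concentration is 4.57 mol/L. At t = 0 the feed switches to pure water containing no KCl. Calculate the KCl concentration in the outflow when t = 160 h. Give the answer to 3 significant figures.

0.141 mol/L

Transient balance on the dissolved component: V dC/dt = Q(C_in − C).
So dC/dt = (C_in − C)/τ with τ = V/Q = 14.9/0.324 = 45.988 h.
Solution: C(t) = C_in + (C₀ − C_in) e^(−t/τ).
C(160) = 0 + (4.57 − 0)·e^(−160/45.988) = 0 + (4.5700)·0.030832 = 0.14090 mol/L.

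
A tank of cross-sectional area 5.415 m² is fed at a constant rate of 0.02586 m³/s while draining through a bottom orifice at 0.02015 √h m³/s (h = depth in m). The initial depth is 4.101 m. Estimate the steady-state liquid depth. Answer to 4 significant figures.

1.647 m

A dh/dt = Q_in − 0.02015 √h. Steady state requires inflow = outflow:
Q_in = 0.02015 √h_ss ⇒ √h_ss = 0.02586/0.02015 = 1.28337.
h_ss = 1.28337² = 1.64705 m. (Since h₀ = 4.101 m > h_ss, the level will fall toward this value.)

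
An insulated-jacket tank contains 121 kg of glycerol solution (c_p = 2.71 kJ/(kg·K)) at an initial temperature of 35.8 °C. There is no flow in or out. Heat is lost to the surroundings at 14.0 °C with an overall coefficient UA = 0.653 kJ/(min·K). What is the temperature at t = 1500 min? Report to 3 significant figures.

15.1 °C

First-law balance (no shaft work): M c_p dT/dt = −UA(T − T_amb).
dT/dt = (T_ss − T)/τ with T_ss = T_amb = 14.000 °C, τ = M c_p/UA = 121·2.71/0.653 = 502.16 min.
This is linear first-order; T(t) = T_ss + (T₀ − T_ss) e^(−t/τ).
T(1500) = 14.000 + (21.800)·0.050433 = 15.099 °C.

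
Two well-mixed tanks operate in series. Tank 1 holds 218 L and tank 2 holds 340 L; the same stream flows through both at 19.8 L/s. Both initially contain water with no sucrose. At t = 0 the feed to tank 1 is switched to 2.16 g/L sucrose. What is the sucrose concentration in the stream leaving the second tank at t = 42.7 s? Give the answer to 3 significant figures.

Each tank obeys Vᵢ dCᵢ/dt = Q(Cᵢ₋₁ − Cᵢ), so τᵢ = Vᵢ/Q.
τ₁ = 218/19.8 = 11.010 s; τ₂ = 340/19.8 = 17.172 s.
Tank 1: C₁ = C_in(1 − e^(−t/τ₁)). Tank 2 (τ₁ ≠ τ₂): C₂ = C_in[1 − (τ₁ e^(−t/τ₁) − τ₂ e^(−t/τ₂))/(τ₁ − τ₂)].
At t = 42.7: e^(−t/τ₁) = 0.020687, e^(−t/τ₂) = 0.083188.
C₂ = 2.16·[1 − (11.010·0.020687 − 17.172·0.083188)/(-6.1616)] = 2.16·0.80513 = 1.7391 g/L.

1.74 g/L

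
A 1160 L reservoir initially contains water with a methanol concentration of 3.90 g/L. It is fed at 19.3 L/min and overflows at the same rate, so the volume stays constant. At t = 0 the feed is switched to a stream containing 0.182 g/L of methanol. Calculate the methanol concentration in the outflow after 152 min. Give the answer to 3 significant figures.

Species balance on the tank: V dC/dt = Q(C_in − C).
So dC/dt = (C_in − C)/τ with τ = V/Q = 1160/19.3 = 60.104 min.
This is linear first-order; C(t) = C_in + (C₀ − C_in) e^(−t/τ).
C(152) = 0.182 + (3.90 − 0.182)·e^(−152/60.104) = 0.182 + (3.7180)·0.079741 = 0.47848 g/L.

0.478 g/L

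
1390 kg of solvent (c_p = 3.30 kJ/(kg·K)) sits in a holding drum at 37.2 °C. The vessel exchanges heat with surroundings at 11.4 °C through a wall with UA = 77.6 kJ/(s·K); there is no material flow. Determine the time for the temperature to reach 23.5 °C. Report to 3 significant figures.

44.8 s

M c_p dT/dt = −UA(T − T_amb).
τ = M c_p/UA = 59.111 s; T_ss = T_amb = 11.400 °C.
T(t) = T_ss + (T₀ − T_ss)e^(−t/τ); set T = 23.5:
t = −τ ln[(T − T_ss)/(T₀ − T_ss)] = −59.111 · ln(0.46899) = 44.757 s.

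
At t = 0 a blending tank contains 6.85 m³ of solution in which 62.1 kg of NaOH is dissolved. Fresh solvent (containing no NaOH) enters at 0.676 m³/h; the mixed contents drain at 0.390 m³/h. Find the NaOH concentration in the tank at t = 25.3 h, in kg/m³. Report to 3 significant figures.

1.65 kg/m³

Let m(t) be the amount of NaOH. Volume: V(t) = V₀ + (Q_in − Q_out) t = 6.85 + 0.28600 t; V(25.3) = 14.086 m³.
No NaOH enters, so dm/dt = −Q_out · (m/V).
dm/m = −Q_out dt/(V₀ + 0.28600 t); integrating gives ln(m/m₀) = −(Q_out/(Q_in−Q_out)) ln(V/V₀).
m = m₀ (V₀/V)^(Q_out/(Q_in−Q_out)) = 62.1 × (6.85/14.086)^(1.3636) = 23.235 kg.
C = m/V = 23.235/14.086 = 1.6496 kg/m³.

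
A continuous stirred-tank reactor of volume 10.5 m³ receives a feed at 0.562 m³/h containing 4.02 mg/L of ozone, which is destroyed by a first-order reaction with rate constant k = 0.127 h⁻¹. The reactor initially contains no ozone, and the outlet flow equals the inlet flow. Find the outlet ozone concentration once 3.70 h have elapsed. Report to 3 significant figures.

V dC/dt = Q(C_in − C) − k V C.
This is linear with rate a = Q/V + k = 0.18052 h⁻¹.
C_ss = Q C_in/(Q + kV) = 1.1919 mg/L; C(t) = C_ss + (C₀ − C_ss) e^(−a t).
C(3.70) = 1.1919 + (-1.1919)·e^(−0.18052·3.70) = 1.1919 + (-1.1919)·0.51276 = 0.58073 mg/L.

0.581 mg/L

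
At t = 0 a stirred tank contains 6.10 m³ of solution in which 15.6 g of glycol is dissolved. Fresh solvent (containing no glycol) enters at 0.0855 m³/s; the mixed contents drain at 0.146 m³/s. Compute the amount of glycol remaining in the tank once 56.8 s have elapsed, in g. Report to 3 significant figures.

2.11 g

Let m(t) be the amount of glycol. Volume: V(t) = V₀ + (Q_in − Q_out) t = 6.10 − 0.060500 t; V(56.8) = 2.6636 m³.
No glycol enters, so dm/dt = −Q_out · (m/V).
dm/m = −Q_out dt/(V₀ − 0.060500 t); integrating gives ln(m/m₀) = −(Q_out/(Q_in−Q_out)) ln(V/V₀).
m = m₀ (V₀/V)^(Q_out/(Q_in−Q_out)) = 15.6 × (6.10/2.6636)^(-2.4132) = 2.1120 g.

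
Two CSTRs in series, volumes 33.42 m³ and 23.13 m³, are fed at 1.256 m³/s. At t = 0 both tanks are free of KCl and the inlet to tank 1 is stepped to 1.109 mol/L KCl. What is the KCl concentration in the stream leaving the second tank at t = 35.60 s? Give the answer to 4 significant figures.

0.5246 mol/L

Time constants: τᵢ = Vᵢ/Q for each well-mixed tank.
τ₁ = 33.42/1.256 = 26.6083 s; τ₂ = 23.13/1.256 = 18.4156 s.
Tank 1: C₁ = C_in(1 − e^(−t/τ₁)). Tank 2 (τ₁ ≠ τ₂): C₂ = C_in[1 − (τ₁ e^(−t/τ₁) − τ₂ e^(−t/τ₂))/(τ₁ − τ₂)].
At t = 35.60: e^(−t/τ₁) = 0.262388, e^(−t/τ₂) = 0.144693.
C₂ = 1.109·[1 − (26.6083·0.262388 − 18.4156·0.144693)/(8.19268)] = 1.109·0.473054 = 0.524616 mol/L.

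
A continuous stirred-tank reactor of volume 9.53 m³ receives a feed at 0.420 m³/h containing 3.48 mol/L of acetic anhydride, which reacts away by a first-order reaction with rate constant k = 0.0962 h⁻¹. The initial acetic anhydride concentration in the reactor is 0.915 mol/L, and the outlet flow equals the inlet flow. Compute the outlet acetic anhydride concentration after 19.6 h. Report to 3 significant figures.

Accumulation = in − out − consumed: V dC/dt = Q C_in − Q C − k V C.
dC/dt = (Q/V) C_in − (Q/V + k) C; effective rate a = Q/V + k = 0.044071 + 0.0962 = 0.14027 h⁻¹.
C_ss = Q C_in/(Q + kV) = 1.0934 mol/L; C(t) = C_ss + (C₀ − C_ss) e^(−a t).
C(19.6) = 1.0934 + (-0.17837)·e^(−0.14027·19.6) = 1.0934 + (-0.17837)·0.063971 = 1.0820 mol/L.

1.08 mol/L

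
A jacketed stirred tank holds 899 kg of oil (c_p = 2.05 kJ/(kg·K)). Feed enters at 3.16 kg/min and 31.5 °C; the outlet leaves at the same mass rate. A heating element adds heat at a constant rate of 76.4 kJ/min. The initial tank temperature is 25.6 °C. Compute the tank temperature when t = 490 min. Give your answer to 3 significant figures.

40.1 °C

First-law balance (no shaft work): M c_p dT/dt = ṁ c_p (T_in − T) + 76.4.
τ = M/ṁ = 284.49 min; T_ss = T_in + Q̇/(ṁ c_p) = 31.5 + 76.4/(3.16·2.05) = 43.294 °C.
T approaches T_ss exponentially: T(t) = T_ss + (T₀ − T_ss) e^(−t/τ).
T(490) = 43.294 + (-17.694)·e^(−490/284.49) = 43.294 + (-17.694)·0.17864 = 40.133 °C.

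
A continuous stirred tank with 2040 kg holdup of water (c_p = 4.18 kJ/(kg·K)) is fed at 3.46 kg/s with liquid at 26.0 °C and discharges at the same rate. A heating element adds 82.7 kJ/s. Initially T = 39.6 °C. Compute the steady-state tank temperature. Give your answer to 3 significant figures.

31.7 °C

M c_p dT/dt = ṁ c_p (T_in − T) + Q̇.
At steady state dT/dt = 0 ⇒ T_ss = T_in + Q̇/(ṁ c_p) = 26.0 + 82.7/(3.46·4.18) = 31.718 °C.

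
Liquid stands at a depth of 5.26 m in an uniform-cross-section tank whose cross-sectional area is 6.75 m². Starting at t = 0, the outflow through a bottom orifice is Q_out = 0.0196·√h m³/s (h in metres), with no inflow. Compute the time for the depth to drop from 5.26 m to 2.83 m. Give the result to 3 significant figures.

With no inflow, A dh/dt = −0.0196 √h.
Separate and integrate: 2(√h − √h₀) = −(0.0196/A) t.
t = 2A(√h₀ − √h)/0.0196 = 2·6.75·(√5.26 − √2.83)/0.0196
  = 13.500 × (2.2935 − 1.6823) / 0.0196 = 420.99 s.

421 s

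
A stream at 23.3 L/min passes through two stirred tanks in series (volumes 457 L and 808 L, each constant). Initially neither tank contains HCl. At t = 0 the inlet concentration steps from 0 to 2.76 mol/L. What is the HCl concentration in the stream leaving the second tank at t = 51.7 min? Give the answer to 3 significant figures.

Species balance on tank i: dCᵢ/dt = (Cᵢ₋₁ − Cᵢ)/τᵢ with τᵢ = Vᵢ/Q.
τ₁ = 457/23.3 = 19.614 min; τ₂ = 808/23.3 = 34.678 min.
Tank 1: C₁ = C_in(1 − e^(−t/τ₁)). Tank 2 (τ₁ ≠ τ₂): C₂ = C_in[1 − (τ₁ e^(−t/τ₁) − τ₂ e^(−t/τ₂))/(τ₁ − τ₂)].
At t = 51.7: e^(−t/τ₁) = 0.071654, e^(−t/τ₂) = 0.22518.
C₂ = 2.76·[1 − (19.614·0.071654 − 34.678·0.22518)/(-15.064)] = 2.76·0.57493 = 1.5868 mol/L.

1.59 mol/L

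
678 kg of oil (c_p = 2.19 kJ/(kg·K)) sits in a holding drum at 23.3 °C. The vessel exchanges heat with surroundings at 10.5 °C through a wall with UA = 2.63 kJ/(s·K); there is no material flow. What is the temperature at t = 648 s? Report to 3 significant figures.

Lumped-capacitance energy balance: M c_p dT/dt = UA(T_amb − T).
dT/dt = (T_ss − T)/τ with T_ss = T_amb = 10.500 °C, τ = M c_p/UA = 678·2.19/2.63 = 564.57 s.
Solution: T(t) = T_ss + (T₀ − T_ss) e^(−t/τ).
T(648) = 10.500 + (12.800)·0.31734 = 14.562 °C.

14.6 °C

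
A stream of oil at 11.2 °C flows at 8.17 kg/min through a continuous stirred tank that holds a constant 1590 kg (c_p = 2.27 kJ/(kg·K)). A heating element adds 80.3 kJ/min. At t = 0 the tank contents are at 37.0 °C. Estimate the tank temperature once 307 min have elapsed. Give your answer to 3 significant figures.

20.0 °C

Energy balance: M c_p dT/dt = ṁ c_p (T_in − T) + 80.3.
Rearrange: dT/dt = (T_ss − T)/τ with τ = M/ṁ = 194.61 min and T_ss = T_in + Q̇/(ṁ c_p) = 15.530 °C.
Integrating: T(t) = T_ss + (T₀ − T_ss) e^(−t/τ).
T(307) = 15.530 + (21.470)·e^(−307/194.61) = 15.530 + (21.470)·0.20650 = 19.963 °C.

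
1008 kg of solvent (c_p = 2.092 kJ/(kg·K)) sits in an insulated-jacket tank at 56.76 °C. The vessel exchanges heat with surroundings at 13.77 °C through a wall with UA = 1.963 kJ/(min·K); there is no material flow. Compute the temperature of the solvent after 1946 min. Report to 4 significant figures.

M c_p dT/dt = −UA(T − T_amb).
dT/dt = (T_ss − T)/τ with T_ss = T_amb = 13.7700 °C, τ = M c_p/UA = 1008·2.092/1.963 = 1074.24 min.
Integrating: T(t) = T_ss + (T₀ − T_ss) e^(−t/τ).
T(1946) = 13.7700 + (42.9900)·0.163407 = 20.7949 °C.

20.79 °C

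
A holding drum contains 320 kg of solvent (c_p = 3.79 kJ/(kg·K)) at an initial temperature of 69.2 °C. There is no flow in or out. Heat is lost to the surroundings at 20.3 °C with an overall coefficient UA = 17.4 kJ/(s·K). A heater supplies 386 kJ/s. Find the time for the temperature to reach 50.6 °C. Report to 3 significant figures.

Heat balance on the well-mixed liquid: M c_p dT/dt = −UA(T − T_amb) + Q̇.
τ = M c_p/UA = 69.701 s; T_ss = T_amb + Q̇/UA = 20.3 + 386/17.4 = 42.484 °C.
T(t) = T_ss + (T₀ − T_ss)e^(−t/τ); set T = 50.6:
t = −τ ln[(T − T_ss)/(T₀ − T_ss)] = −69.701 · ln(0.30379) = 83.043 s.

83.0 s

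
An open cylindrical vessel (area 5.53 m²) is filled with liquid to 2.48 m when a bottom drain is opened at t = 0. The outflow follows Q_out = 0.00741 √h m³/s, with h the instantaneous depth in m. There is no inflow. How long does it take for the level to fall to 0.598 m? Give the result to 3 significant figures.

A dh/dt = −Q_out = −0.00741 √h.
∫ h^(−1/2) dh = −(0.00741/A) ∫ dt, giving 2√h = 2√h₀ − (0.00741/A) t.
t = 2A(√h₀ − √h)/0.00741 = 2·5.53·(√2.48 − √0.598)/0.00741
  = 11.060 × (1.5748 − 0.77330) / 0.00741 = 1196.3 s.

1200 s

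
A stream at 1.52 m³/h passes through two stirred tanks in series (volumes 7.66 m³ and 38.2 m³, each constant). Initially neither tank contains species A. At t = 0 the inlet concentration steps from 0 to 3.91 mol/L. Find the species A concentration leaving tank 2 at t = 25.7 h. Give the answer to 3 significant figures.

2.16 mol/L

Time constants: τᵢ = Vᵢ/Q for each well-mixed tank.
τ₁ = 7.66/1.52 = 5.0395 h; τ₂ = 38.2/1.52 = 25.132 h.
Solving the cascade with C₁(0)=C₂(0)=0 gives C₂(t) = C_in[1 − (τ₁ e^(−t/τ₁) − τ₂ e^(−t/τ₂))/(τ₁ − τ₂)].
At t = 25.7: e^(−t/τ₁) = 0.0060983, e^(−t/τ₂) = 0.35965.
C₂ = 3.91·[1 − (5.0395·0.0060983 − 25.132·0.35965)/(-20.092)] = 3.91·0.55167 = 2.1570 mol/L.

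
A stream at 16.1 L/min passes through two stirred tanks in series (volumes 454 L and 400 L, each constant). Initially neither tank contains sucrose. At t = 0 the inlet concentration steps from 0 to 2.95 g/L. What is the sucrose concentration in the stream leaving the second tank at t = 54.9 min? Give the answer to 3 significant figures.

Species balance on tank i: dCᵢ/dt = (Cᵢ₋₁ − Cᵢ)/τᵢ with τᵢ = Vᵢ/Q.
τ₁ = 454/16.1 = 28.199 min; τ₂ = 400/16.1 = 24.845 min.
Tank 1: C₁ = C_in(1 − e^(−t/τ₁)). Tank 2 (τ₁ ≠ τ₂): C₂ = C_in[1 − (τ₁ e^(−t/τ₁) − τ₂ e^(−t/τ₂))/(τ₁ − τ₂)].
At t = 54.9: e^(−t/τ₁) = 0.14272, e^(−t/τ₂) = 0.10973.
C₂ = 2.95·[1 − (28.199·0.14272 − 24.845·0.10973)/(3.3540)] = 2.95·0.61294 = 1.8082 g/L.

1.81 g/L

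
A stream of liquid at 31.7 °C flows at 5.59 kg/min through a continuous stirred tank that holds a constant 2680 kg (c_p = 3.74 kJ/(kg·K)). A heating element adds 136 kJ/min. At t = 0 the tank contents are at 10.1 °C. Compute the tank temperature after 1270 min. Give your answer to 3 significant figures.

M c_p dT/dt = ṁ c_p (T_in − T) + Q̇.
τ = M/ṁ = 479.43 min; T_ss = T_in + Q̇/(ṁ c_p) = 31.7 + 136/(5.59·3.74) = 38.205 °C.
T approaches T_ss exponentially: T(t) = T_ss + (T₀ − T_ss) e^(−t/τ).
T(1270) = 38.205 + (-28.105)·e^(−1270/479.43) = 38.205 + (-28.105)·0.070722 = 36.217 °C.

36.2 °C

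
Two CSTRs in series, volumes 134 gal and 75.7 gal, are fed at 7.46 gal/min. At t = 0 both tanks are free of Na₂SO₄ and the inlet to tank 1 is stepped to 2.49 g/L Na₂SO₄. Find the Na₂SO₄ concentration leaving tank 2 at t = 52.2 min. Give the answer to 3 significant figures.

2.20 g/L

Time constants: τᵢ = Vᵢ/Q for each well-mixed tank.
τ₁ = 134/7.46 = 17.962 min; τ₂ = 75.7/7.46 = 10.147 min.
Tank 1: C₁ = C_in(1 − e^(−t/τ₁)). Tank 2 (τ₁ ≠ τ₂): C₂ = C_in[1 − (τ₁ e^(−t/τ₁) − τ₂ e^(−t/τ₂))/(τ₁ − τ₂)].
At t = 52.2: e^(−t/τ₁) = 0.054691, e^(−t/τ₂) = 0.0058334.
C₂ = 2.49·[1 − (17.962·0.054691 − 10.147·0.0058334)/(7.8150)] = 2.49·0.88187 = 2.1959 g/L.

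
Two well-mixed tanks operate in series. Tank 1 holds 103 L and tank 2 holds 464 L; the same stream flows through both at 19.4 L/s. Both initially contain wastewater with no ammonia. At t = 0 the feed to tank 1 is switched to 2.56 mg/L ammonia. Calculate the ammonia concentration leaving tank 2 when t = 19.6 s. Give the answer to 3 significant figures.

Species balance on tank i: dCᵢ/dt = (Cᵢ₋₁ − Cᵢ)/τᵢ with τᵢ = Vᵢ/Q.
τ₁ = 103/19.4 = 5.3093 s; τ₂ = 464/19.4 = 23.918 s.
Solving the cascade with C₁(0)=C₂(0)=0 gives C₂(t) = C_in[1 − (τ₁ e^(−t/τ₁) − τ₂ e^(−t/τ₂))/(τ₁ − τ₂)].
At t = 19.6: e^(−t/τ₁) = 0.024931, e^(−t/τ₂) = 0.44066.
C₂ = 2.56·[1 − (5.3093·0.024931 − 23.918·0.44066)/(-18.608)] = 2.56·0.44073 = 1.1283 mg/L.

1.13 mg/L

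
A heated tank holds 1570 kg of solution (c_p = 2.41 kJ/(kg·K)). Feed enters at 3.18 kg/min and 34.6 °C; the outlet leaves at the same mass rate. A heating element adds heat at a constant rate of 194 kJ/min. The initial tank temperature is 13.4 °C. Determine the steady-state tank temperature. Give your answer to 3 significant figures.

59.9 °C

Energy balance: M c_p dT/dt = ṁ c_p (T_in − T) + 194.
At steady state dT/dt = 0 ⇒ T_ss = T_in + Q̇/(ṁ c_p) = 34.6 + 194/(3.18·2.41) = 59.914 °C.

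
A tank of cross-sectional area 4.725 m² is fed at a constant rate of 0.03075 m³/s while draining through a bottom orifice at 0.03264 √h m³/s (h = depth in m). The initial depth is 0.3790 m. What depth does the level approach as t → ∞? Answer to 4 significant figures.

0.8875 m

Accumulation of liquid (constant cross-section A): A dh/dt = Q_in − 0.03264 √h. At steady state dh/dt = 0:
Q_in = 0.03264 √h_ss ⇒ √h_ss = 0.03075/0.03264 = 0.942096.
h_ss = 0.942096² = 0.887544 m. (Since h₀ = 0.3790 m < h_ss, the level will rise toward this value.)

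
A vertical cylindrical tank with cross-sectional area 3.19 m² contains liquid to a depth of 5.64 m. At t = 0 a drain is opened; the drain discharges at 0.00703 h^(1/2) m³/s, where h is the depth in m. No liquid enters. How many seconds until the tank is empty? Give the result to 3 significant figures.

Mass balance (ρ constant): A dh/dt = −0.00703 √h.
∫ h^(−1/2) dh = −(0.00703/A) ∫ dt, giving 2√h = 2√h₀ − (0.00703/A) t.
Set h = 0: 2√h₀ = (0.00703/A) t_empty ⇒ t_empty = 2A√h₀/0.00703.
t_empty = 2·3.19·√5.64/0.00703 = 6.3800·2.3749/0.00703 = 2155.3 s.

2160 s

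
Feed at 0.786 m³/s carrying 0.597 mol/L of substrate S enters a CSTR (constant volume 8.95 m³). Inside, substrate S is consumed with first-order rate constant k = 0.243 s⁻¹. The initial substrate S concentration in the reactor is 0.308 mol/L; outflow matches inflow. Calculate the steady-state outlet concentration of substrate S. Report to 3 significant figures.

V dC/dt = Q(C_in − C) − k V C.
Steady state (dC/dt = 0): C_ss = Q C_in/(Q + kV) = C_in/(1 + kV/Q).
C_ss = 0.786·0.597/(0.786 + 0.243·8.95) = 0.46924/2.9608 = 0.15848 mol/L.

0.158 mol/L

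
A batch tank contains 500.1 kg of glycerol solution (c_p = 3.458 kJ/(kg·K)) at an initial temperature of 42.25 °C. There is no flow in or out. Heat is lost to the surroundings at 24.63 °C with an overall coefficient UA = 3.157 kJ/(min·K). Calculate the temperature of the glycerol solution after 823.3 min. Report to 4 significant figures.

Lumped-capacitance energy balance: M c_p dT/dt = UA(T_amb − T).
dT/dt = (T_ss − T)/τ with T_ss = T_amb = 24.6300 °C, τ = M c_p/UA = 500.1·3.458/3.157 = 547.781 min.
Solution: T(t) = T_ss + (T₀ − T_ss) e^(−t/τ).
T(823.3) = 24.6300 + (17.6200)·0.222468 = 28.5499 °C.

28.55 °C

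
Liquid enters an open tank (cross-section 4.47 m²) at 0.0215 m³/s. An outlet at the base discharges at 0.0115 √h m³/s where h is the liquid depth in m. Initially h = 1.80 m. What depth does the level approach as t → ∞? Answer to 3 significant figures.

Volume balance on the tank: A dh/dt = Q_in − 0.0115 √h. At steady state dh/dt = 0:
Q_in = 0.0115 √h_ss ⇒ √h_ss = 0.0215/0.0115 = 1.8696.
h_ss = 1.8696² = 3.4953 m. (Since h₀ = 1.80 m < h_ss, the level will rise toward this value.)

3.50 m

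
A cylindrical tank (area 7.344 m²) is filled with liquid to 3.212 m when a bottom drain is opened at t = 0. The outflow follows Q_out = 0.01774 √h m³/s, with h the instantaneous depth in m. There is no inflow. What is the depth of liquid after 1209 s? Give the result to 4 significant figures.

0.1102 m

Unsteady balance on liquid volume: A dh/dt = −0.01774 √h.
Separate and integrate: 2(√h − √h₀) = −(0.01774/A) t.
√h = √3.212 − 0.01774·1209/(2·7.344) = 1.79221 − 1.46022 = 0.331989.
h = 0.331989² = 0.110217 m.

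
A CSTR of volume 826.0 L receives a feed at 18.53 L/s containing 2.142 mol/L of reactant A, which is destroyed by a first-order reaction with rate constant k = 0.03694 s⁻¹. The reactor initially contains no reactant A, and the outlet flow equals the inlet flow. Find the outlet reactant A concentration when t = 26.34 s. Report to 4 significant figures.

Species balance: V dC/dt = Q C_in − Q C − k V C.
This is linear with rate a = Q/V + k = 0.0593734 s⁻¹.
C_ss = Q C_in/(Q + kV) = 0.809325 mol/L; C(t) = C_ss + (C₀ − C_ss) e^(−a t).
C(26.34) = 0.809325 + (-0.809325)·e^(−0.0593734·26.34) = 0.809325 + (-0.809325)·0.209319 = 0.639918 mol/L.

0.6399 mol/L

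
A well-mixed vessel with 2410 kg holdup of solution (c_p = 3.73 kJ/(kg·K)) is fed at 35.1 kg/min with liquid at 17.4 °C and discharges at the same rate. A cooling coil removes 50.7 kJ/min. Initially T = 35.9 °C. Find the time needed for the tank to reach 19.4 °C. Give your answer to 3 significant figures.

Energy balance: M c_p dT/dt = ṁ c_p (T_in − T) − 50.7.
τ = M/ṁ = 68.661 min; T_ss = T_in − Q̇/(ṁ c_p) = 17.013 °C.
T(t) = T_ss + (T₀ − T_ss) e^(−t/τ). Set T = 19.4:
e^(−t/τ) = (19.4 − 17.013)/(35.9 − 17.013) = 0.12639
t = −68.661 · ln(0.12639) = 142.01 min.

142 min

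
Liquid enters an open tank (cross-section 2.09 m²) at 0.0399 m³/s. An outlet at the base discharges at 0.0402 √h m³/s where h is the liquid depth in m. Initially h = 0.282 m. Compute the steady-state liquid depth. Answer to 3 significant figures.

0.985 m

A dh/dt = Q_in − 0.0402 √h. Steady state requires inflow = outflow:
Q_in = 0.0402 √h_ss ⇒ √h_ss = 0.0399/0.0402 = 0.99254.
h_ss = 0.99254² = 0.98513 m. (Since h₀ = 0.282 m < h_ss, the level will rise toward this value.)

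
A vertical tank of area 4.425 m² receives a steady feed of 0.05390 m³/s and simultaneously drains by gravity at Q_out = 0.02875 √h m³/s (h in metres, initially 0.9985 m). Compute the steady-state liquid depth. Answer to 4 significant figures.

Level balance: A dh/dt = 0.05390 − 0.02875 √h. Setting dh/dt = 0:
Q_in = 0.02875 √h_ss ⇒ √h_ss = 0.05390/0.02875 = 1.87478.
h_ss = 1.87478² = 3.51481 m. (Since h₀ = 0.9985 m < h_ss, the level will rise toward this value.)

3.515 m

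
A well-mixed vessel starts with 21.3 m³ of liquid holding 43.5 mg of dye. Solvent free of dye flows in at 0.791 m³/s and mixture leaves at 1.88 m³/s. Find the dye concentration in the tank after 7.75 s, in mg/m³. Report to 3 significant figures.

1.42 mg/m³

Total volume: dV/dt = Q_in − Q_out = -1.0890 m³/s, so V(t) = 21.3 − 1.0890 t and V(7.75) = 12.860 m³.
No dye enters, so dm/dt = −Q_out · (m/V).
dm/m = −Q_out dt/(V₀ − 1.0890 t); integrating gives ln(m/m₀) = −(Q_out/(Q_in−Q_out)) ln(V/V₀).
m = m₀ (V₀/V)^(Q_out/(Q_in−Q_out)) = 43.5 × (21.3/12.860)^(-1.7264) = 18.205 mg.
C = m/V = 18.205/12.860 = 1.4156 mg/m³.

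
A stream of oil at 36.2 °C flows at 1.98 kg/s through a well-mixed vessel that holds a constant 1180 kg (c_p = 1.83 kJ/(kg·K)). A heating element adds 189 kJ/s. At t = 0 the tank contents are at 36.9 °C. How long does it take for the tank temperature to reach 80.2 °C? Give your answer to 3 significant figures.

1100 s

M c_p dT/dt = ṁ c_p (T_in − T) + Q̇.
τ = M/ṁ = 595.96 s; T_ss = T_in + Q̇/(ṁ c_p) = 88.361 °C.
T(t) = T_ss + (T₀ − T_ss) e^(−t/τ). Set T = 80.2:
e^(−t/τ) = (80.2 − 88.361)/(36.9 − 88.361) = 0.15859
t = −595.96 · ln(0.15859) = 1097.4 s.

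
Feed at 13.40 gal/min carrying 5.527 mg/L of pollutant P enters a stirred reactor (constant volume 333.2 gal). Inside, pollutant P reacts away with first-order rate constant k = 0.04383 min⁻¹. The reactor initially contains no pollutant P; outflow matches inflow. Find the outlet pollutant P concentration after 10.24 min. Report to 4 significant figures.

1.526 mg/L

Accumulation = in − out − consumed: V dC/dt = Q C_in − Q C − k V C.
dC/dt = (Q/V) C_in − (Q/V + k) C; effective rate a = Q/V + k = 0.0402161 + 0.04383 = 0.0840461 min⁻¹.
C_ss = Q C_in/(Q + kV) = 2.64467 mg/L; C(t) = C_ss + (C₀ − C_ss) e^(−a t).
C(10.24) = 2.64467 + (-2.64467)·e^(−0.0840461·10.24) = 2.64467 + (-2.64467)·0.422895 = 1.52625 mg/L.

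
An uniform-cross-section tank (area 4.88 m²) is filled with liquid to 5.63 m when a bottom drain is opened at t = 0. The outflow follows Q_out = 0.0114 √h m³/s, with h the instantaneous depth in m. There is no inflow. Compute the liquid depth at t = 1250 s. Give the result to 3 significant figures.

0.833 m

With no inflow, A dh/dt = −0.0114 √h.
Separate and integrate: 2(√h − √h₀) = −(0.0114/A) t.
√h = √5.63 − 0.0114·1250/(2·4.88) = 2.3728 − 1.4600 = 0.91272.
h = 0.91272² = 0.83306 m.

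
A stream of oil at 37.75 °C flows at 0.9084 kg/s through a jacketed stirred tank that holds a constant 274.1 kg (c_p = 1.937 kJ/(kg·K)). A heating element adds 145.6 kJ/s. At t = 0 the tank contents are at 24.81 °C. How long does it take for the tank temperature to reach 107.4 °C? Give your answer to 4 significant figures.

Energy balance: M c_p dT/dt = ṁ c_p (T_in − T) + 145.6.
τ = M/ṁ = 301.739 s; T_ss = T_in + Q̇/(ṁ c_p) = 120.497 °C.
T(t) = T_ss + (T₀ − T_ss) e^(−t/τ). Set T = 107.4:
e^(−t/τ) = (107.4 − 120.497)/(24.81 − 120.497) = 0.136877
t = −301.739 · ln(0.136877) = 600.060 s.

600.1 s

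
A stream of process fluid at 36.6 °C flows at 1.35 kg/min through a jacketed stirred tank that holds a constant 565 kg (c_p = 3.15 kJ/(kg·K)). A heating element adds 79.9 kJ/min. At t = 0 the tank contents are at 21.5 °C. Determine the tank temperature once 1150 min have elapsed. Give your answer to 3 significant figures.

M c_p dT/dt = ṁ c_p (T_in − T) + Q̇.
Rearrange: dT/dt = (T_ss − T)/τ with τ = M/ṁ = 418.52 min and T_ss = T_in + Q̇/(ṁ c_p) = 55.389 °C.
This is linear first-order; T(t) = T_ss + (T₀ − T_ss) e^(−t/τ).
T(1150) = 55.389 + (-33.889)·e^(−1150/418.52) = 55.389 + (-33.889)·0.064069 = 53.218 °C.

53.2 °C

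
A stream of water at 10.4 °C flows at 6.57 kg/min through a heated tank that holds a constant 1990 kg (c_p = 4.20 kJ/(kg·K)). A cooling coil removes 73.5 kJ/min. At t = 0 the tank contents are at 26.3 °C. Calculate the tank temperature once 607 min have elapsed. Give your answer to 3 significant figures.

10.2 °C

Energy balance: M c_p dT/dt = ṁ c_p (T_in − T) − 73.5.
τ = M/ṁ = 302.89 min; T_ss = T_in − Q̇/(ṁ c_p) = 10.4 − 73.5/(6.57·4.20) = 7.7364 °C.
Solution: T(t) = T_ss + (T₀ − T_ss) e^(−t/τ).
T(607) = 7.7364 + (18.564)·e^(−607/302.89) = 7.7364 + (18.564)·0.13479 = 10.239 °C.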